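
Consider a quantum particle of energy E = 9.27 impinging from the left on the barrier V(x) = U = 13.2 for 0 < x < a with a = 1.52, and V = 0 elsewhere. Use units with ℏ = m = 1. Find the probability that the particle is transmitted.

Since E < U the interior solution is evanescent with decay constant κ = √(2m(U − E))/ℏ = 2.804.
κa = 4.261, sinh(κa) = 35.45.
The exact tunnelling result is T⁻¹ = 1 + U² sinh²(κa) / [4E(U − E)] = 1503, so T = 0.000665.

T = 0.000665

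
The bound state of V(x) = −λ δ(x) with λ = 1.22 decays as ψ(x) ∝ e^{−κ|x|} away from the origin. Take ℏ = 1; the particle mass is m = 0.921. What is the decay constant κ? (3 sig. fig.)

Integrating the TISE across x = 0 gives the cusp condition ψ'(0⁺) − ψ'(0⁻) = −(2mλ/ℏ²)ψ(0).
With ψ ∝ e^{−κ|x|} this yields −2κ = −2mλ/ℏ², so κ = mλ/ℏ² = 1.124.

κ = 1.12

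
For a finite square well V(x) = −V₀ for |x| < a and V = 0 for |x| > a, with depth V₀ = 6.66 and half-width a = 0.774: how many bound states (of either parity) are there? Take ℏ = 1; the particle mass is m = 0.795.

N = 2

The dimensionless depth is z₀ = a√(2mV₀)/ℏ = 0.774 × √(10.59) = 2.519.
The even/odd transcendental equations gain one root per π/2 in z₀, giving N = 1 + ⌊2z₀/π⌋ = 1 + ⌊1.603⌋ = 2.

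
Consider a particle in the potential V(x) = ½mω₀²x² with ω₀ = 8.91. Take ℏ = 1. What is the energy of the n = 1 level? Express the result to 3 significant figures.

Using E_n = (n + ½)ℏω₀: E_1 = 1.5 × 8.91 = 13.37.

E = 13.4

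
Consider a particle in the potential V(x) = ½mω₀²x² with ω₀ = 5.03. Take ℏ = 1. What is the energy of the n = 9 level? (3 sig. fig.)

E = 47.8

The oscillator eigenvalues are E_n = ℏω₀(n + ½), so E_9 = 5.03 × 9.5 = 47.79.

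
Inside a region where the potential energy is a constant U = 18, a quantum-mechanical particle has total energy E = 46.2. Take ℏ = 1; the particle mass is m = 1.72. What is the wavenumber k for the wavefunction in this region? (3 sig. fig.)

With E > U the solution is oscillatory, ψ ∝ e^{±ikx} with k = √(2m(E − U))/ℏ.
k = √(2 × 1.72 × 28.2) = 9.849.

k = 9.85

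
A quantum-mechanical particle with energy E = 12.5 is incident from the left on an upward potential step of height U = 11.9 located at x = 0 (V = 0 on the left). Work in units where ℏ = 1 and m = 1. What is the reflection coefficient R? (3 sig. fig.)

The wavenumbers are k₁ = √(2mE)/ℏ = 5.000 on the left and k₂ = √(2m(E − U))/ℏ = 1.095 on the right.
Continuity of ψ and ψ′ at the step yields the reflection amplitude r = (k₁ − k₂)/(k₁ + k₂) = 0.6406; thus R = |r|² = 0.4103, T = 0.5897.

R = 0.410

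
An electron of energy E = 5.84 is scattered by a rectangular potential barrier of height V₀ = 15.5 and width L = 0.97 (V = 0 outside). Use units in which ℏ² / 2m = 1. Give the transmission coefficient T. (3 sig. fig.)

Since E < V₀ the interior solution is evanescent with decay constant κ = √(2m(V₀ − E))/ℏ = 3.108.
κL = 3.015, sinh(κL) = 10.17.
Matching ψ, ψ′ at both faces gives T = [1 + V₀² sinh²(κL) / (4E(V₀ − E))]⁻¹ = 1/111.1 = 0.00900.

T = 0.00900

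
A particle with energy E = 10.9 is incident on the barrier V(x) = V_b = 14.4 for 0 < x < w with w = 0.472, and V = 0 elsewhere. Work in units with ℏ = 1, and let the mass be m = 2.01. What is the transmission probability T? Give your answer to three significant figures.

T = 0.0830

Since E < V_b the interior solution is evanescent with decay constant κ = √(2m(V_b − E))/ℏ = 3.751.
κw = 1.770, sinh(κw) = 2.852.
Matching ψ, ψ′ at both faces gives T = [1 + V_b² sinh²(κw) / (4E(V_b − E))]⁻¹ = 1/12.05 = 0.0830.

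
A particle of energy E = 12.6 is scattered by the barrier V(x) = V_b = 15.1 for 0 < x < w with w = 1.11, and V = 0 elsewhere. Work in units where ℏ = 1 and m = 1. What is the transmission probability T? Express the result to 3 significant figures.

Since E < V_b the interior solution is evanescent with decay constant κ = √(2m(V_b − E))/ℏ = 2.236.
κw = 2.482, sinh(κw) = 5.941.
The exact tunnelling result is T⁻¹ = 1 + V_b² sinh²(κw) / [4E(V_b − E)] = 64.87, so T = 0.0154.

T = 0.0154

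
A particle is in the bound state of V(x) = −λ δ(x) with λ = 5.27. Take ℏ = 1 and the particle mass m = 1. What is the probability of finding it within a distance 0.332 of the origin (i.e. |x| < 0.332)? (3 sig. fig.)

The normalised bound state is ψ = √κ e^{−κ|x|} with κ = mλ/ℏ² = 5.270.
P(|x| < d) = ∫_{−d}^{d} κ e^{−2κ|x|} dx = 1 − e^{−2κd} = 1 − e^{−3.499} = 0.9698.

P = 0.970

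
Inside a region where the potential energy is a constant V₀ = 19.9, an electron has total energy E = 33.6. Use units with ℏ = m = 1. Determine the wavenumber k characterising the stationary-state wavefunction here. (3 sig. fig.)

k = 5.23

With E > V₀ the solution is oscillatory, ψ ∝ e^{±ikx} with k = √(2m(E − V₀))/ℏ.
k = √(2 × 1 × 13.7) = 5.235.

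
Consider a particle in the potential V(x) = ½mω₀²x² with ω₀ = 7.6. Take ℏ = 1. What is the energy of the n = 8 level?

E = 64.6

The oscillator eigenvalues are E_n = ℏω₀(n + ½), so E_8 = 7.6 × 8.5 = 64.60.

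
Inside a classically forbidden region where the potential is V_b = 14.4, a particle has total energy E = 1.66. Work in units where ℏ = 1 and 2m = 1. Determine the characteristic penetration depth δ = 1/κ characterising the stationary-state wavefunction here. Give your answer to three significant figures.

Since E < V_b the TISE in this region is ψ'' = κ²ψ with κ = √(2m(V_b − E))/ℏ.
κ = √(2 × 0.5 × 12.74) = 3.569. The penetration depth is δ = 1/κ = 0.280.

δ = 0.280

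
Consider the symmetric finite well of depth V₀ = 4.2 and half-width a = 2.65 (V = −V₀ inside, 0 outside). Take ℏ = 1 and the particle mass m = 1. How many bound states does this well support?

Define the well-strength parameter z₀ = (a/ℏ)√(2mV₀) = 2.65 × √(2·1·4.2) = 7.680.
The even/odd transcendental equations gain one root per π/2 in z₀, giving N = 1 + ⌊2z₀/π⌋ = 1 + ⌊4.890⌋ = 5.

N = 5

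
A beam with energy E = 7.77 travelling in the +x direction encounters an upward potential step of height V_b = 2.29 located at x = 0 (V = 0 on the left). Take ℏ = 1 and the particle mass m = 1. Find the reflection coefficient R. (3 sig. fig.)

R = 0.00758

On each side the TISE gives plane waves with k = √(2m(E − V))/ℏ: k₁ = √(2·1·7.77) = 3.942, k₂ = √(2·1·5.48) = 3.311.
Matching ψ and ψ′ at x = 0 gives r = (k₁ − k₂)/(k₁ + k₂), so R = r² = 0.007581 and T = 1 − R = 0.9924.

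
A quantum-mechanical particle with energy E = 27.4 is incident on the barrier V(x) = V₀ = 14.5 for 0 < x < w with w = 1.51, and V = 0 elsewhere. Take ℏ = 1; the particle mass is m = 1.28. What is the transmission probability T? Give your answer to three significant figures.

T = 0.936

Above the barrier the interior wavenumber is k₂ = √(2m(E − V₀))/ℏ = 5.747, giving phase k₂w = 8.677.
Matching at both interfaces gives T⁻¹ = 1 + V₀² sin²(k₂w) / [4E(E − V₀)] = 1.069, hence T = 0.936.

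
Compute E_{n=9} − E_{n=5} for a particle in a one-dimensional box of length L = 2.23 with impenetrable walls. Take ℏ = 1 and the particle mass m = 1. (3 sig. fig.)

E_n = n²π²ℏ²/(2mL²), so ΔE = (9² − 5²) π²ℏ²/(2mL²).
ΔE = 56 × π² / (2 × 1 × 2.23²) = 55.57.

ΔE = 55.6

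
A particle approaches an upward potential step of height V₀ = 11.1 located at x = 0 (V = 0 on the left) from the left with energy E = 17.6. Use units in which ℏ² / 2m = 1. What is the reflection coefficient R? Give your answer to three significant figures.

R = 0.0595

On each side the TISE gives plane waves with k = √(2m(E − V))/ℏ: k₁ = √(2·½·17.6) = 4.195, k₂ = √(2·½·6.5) = 2.550.
Continuity of ψ and ψ′ at the step yields the reflection amplitude r = (k₁ − k₂)/(k₁ + k₂) = 0.2440; thus R = |r|² = 0.05954, T = 0.9405.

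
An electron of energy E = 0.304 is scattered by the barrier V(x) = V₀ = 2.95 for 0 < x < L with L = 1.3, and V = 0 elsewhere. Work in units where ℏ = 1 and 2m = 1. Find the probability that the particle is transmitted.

Since E < V₀ the interior solution is evanescent with decay constant κ = √(2m(V₀ − E))/ℏ = 1.627.
κL = 2.115, sinh(κL) = 4.083.
Matching ψ, ψ′ at both faces gives T = [1 + V₀² sinh²(κL) / (4E(V₀ − E))]⁻¹ = 1/46.09 = 0.0217.

T = 0.0217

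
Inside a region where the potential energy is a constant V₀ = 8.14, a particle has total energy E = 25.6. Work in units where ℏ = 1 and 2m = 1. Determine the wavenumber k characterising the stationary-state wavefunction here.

With E > V₀ the solution is oscillatory, ψ ∝ e^{±ikx} with k = √(2m(E − V₀))/ℏ.
k = √(2 × 0.5 × 17.46) = 4.179.

k = 4.18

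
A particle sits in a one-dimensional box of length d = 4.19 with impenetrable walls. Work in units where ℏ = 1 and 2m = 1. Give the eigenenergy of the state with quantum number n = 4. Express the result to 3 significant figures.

E = 8.99

Requiring ψ(0) = ψ(d) = 0 quantises k = nπ/d, hence E_n = ℏ²k²/2m = n²π²ℏ²/(2md²).
E_4 = 4² × π² / (2 × 0.5 × 4.19²) = 8.995.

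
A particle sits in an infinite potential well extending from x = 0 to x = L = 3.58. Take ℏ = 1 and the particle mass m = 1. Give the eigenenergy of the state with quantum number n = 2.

E = 1.54

The infinite-well eigenfunctions ψ_n = √(2/L) sin(nπx/L) vanish at both walls, giving E_n = n²π²ℏ²/(2mL²).
E_2 = 2² × π² / (2 × 1 × 3.58²) = 1.540.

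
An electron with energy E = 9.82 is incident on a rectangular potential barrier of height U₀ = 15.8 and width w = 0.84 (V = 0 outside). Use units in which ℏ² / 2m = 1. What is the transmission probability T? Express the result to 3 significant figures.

E < U₀: inside the barrier ψ ∝ e^{±κx} with κ = √(2m(U₀ − E))/ℏ = 2.445.
κw = 2.054, sinh(κw) = 3.836.
The exact tunnelling result is T⁻¹ = 1 + U₀² sinh²(κw) / [4E(U₀ − E)] = 16.64, so T = 0.0601.

T = 0.0601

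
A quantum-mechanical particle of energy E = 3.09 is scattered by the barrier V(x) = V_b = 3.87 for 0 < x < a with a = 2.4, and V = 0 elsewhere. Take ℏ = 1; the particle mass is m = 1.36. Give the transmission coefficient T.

E < V_b: inside the barrier ψ ∝ e^{±κx} with κ = √(2m(V_b − E))/ℏ = 1.457.
κa = 3.496, sinh(κa) = 16.47.
The exact tunnelling result is T⁻¹ = 1 + V_b² sinh²(κa) / [4E(V_b − E)] = 422.5, so T = 0.00237.

T = 0.00237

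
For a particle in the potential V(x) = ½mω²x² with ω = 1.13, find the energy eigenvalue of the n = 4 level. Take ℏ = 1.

The oscillator eigenvalues are E_n = ℏω(n + ½), so E_4 = 1.13 × 4.5 = 5.085.

E = 5.09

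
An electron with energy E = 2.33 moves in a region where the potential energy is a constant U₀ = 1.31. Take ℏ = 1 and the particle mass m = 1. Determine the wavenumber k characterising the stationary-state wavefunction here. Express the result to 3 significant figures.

k = 1.43

With E > U₀ the solution is oscillatory, ψ ∝ e^{±ikx} with k = √(2m(E − U₀))/ℏ.
k = √(2 × 1 × 1.02) = 1.428.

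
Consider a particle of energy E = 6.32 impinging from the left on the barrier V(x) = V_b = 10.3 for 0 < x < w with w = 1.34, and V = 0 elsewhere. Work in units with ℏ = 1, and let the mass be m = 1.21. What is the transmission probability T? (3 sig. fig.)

E < V_b: inside the barrier ψ ∝ e^{±κx} with κ = √(2m(V_b − E))/ℏ = 3.103.
κw = 4.159, sinh(κw) = 31.99.
Matching ψ, ψ′ at both faces gives T = [1 + V_b² sinh²(κw) / (4E(V_b − E))]⁻¹ = 1/1080 = 0.000926.

T = 0.000926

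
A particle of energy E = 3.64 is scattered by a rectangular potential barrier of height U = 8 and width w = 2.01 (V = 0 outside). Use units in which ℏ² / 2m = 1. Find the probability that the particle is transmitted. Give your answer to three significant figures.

T = 0.000897

E < U: inside the barrier ψ ∝ e^{±κx} with κ = √(2m(U − E))/ℏ = 2.088.
κw = 4.197, sinh(κw) = 33.24.
The exact tunnelling result is T⁻¹ = 1 + U² sinh²(κw) / [4E(U − E)] = 1115, so T = 0.000897.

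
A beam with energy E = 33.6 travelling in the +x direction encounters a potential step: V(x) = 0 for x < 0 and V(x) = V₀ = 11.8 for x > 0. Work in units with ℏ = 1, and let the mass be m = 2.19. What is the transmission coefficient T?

The wavenumbers are k₁ = √(2mE)/ℏ = 12.13 on the left and k₂ = √(2m(E − V₀))/ℏ = 9.772 on the right.
Continuity of ψ and ψ′ at the step yields the reflection amplitude r = (k₁ − k₂)/(k₁ + k₂) = 0.1077; thus R = |r|² = 0.01161, T = 0.9884.

T = 0.988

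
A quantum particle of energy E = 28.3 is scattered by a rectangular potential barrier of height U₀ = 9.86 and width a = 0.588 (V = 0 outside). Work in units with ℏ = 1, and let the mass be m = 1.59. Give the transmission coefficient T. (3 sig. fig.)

E > U₀: inside the barrier k₂ = √(2m(E − U₀))/ℏ = 7.658, k₂a = 4.503.
Matching at both interfaces gives T⁻¹ = 1 + U₀² sin²(k₂a) / [4E(E − U₀)] = 1.045, hence T = 0.957.

T = 0.957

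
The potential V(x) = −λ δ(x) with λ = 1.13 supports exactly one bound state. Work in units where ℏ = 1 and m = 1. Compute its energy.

For x ≠ 0 the bound state is ψ ∝ e^{−κ|x|}; integrating the TISE across the delta gives the cusp condition 2κ = 2mλ/ℏ², so κ = 1.130.
Then E = −ℏ²κ²/(2m) = −mλ²/(2ℏ²) = -0.6385.

E = -0.638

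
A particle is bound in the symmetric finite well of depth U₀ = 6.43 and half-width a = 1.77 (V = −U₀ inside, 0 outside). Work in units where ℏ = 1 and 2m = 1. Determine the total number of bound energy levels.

N = 3

Define the well-strength parameter z₀ = (a/ℏ)√(2mU₀) = 1.77 × √(2·0.5·6.43) = 4.488.
The even/odd transcendental equations gain one root per π/2 in z₀, giving N = 1 + ⌊2z₀/π⌋ = 1 + ⌊2.857⌋ = 3.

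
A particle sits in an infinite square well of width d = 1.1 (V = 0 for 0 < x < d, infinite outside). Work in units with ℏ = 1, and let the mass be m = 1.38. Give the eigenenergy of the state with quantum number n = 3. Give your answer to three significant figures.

Requiring ψ(0) = ψ(d) = 0 quantises k = nπ/d, hence E_n = ℏ²k²/2m = n²π²ℏ²/(2md²).
E_3 = 3² × π² / (2 × 1.38 × 1.1²) = 26.60.

E = 26.6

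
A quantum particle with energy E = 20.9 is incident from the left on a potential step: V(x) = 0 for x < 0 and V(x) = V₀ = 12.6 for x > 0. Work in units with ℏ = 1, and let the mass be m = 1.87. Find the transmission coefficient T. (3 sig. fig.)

T = 0.949

On each side the TISE gives plane waves with k = √(2m(E − V))/ℏ: k₁ = √(2·1.87·20.9) = 8.841, k₂ = √(2·1.87·8.3) = 5.572.
Continuity of ψ and ψ′ at the step yields the reflection amplitude r = (k₁ − k₂)/(k₁ + k₂) = 0.2269; thus R = |r|² = 0.05146, T = 0.9485.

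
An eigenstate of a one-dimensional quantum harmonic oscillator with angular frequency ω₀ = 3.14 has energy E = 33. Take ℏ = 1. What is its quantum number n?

n = 10

E_n = ℏω₀(n + ½) ⇒ n = E/(ℏω₀) − ½ = 33/3.14 − 0.5 = 10.010 → n = 10.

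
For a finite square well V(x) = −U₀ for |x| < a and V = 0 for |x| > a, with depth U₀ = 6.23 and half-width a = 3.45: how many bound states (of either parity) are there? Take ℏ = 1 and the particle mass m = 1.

N = 8

The dimensionless depth is z₀ = a√(2mU₀)/ℏ = 3.45 × √(12.46) = 12.18.
A new bound state (alternating even/odd) appears each time z₀ passes a multiple of π/2, so N = ⌊2z₀/π⌋ + 1 = ⌊7.753⌋ + 1 = 8.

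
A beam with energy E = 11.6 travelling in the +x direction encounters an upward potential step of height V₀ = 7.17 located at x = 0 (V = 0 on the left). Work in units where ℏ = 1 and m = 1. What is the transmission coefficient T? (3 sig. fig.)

On each side the TISE gives plane waves with k = √(2m(E − V))/ℏ: k₁ = √(2·1·11.6) = 4.817, k₂ = √(2·1·4.43) = 2.977.
Continuity of ψ and ψ′ at the step yields the reflection amplitude r = (k₁ − k₂)/(k₁ + k₂) = 0.2361; thus R = |r|² = 0.05575, T = 0.9443.

T = 0.944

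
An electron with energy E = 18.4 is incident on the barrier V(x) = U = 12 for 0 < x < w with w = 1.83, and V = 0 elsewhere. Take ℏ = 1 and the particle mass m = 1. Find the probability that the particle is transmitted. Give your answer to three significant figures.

T = 0.980

Above the barrier the interior wavenumber is k₂ = √(2m(E − U))/ℏ = 3.578, giving phase k₂w = 6.547.
T = [1 + U² sin²(k₂w) / (4E(E − U))]⁻¹ = 1/1.021 = 0.980.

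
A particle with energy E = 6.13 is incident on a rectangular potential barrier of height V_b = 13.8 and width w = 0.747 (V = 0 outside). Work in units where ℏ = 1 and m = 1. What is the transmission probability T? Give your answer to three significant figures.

T = 0.0113

E < V_b: inside the barrier ψ ∝ e^{±κx} with κ = √(2m(V_b − E))/ℏ = 3.917.
κw = 2.926, sinh(κw) = 9.297.
Matching ψ, ψ′ at both faces gives T = [1 + V_b² sinh²(κw) / (4E(V_b − E))]⁻¹ = 1/88.52 = 0.0113.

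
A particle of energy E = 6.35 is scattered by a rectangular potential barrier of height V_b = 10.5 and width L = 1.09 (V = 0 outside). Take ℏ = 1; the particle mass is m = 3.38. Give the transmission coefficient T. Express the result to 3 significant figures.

T = 0.0000370

E < V_b: inside the barrier ψ ∝ e^{±κx} with κ = √(2m(V_b − E))/ℏ = 5.297.
κL = 5.773, sinh(κL) = 160.8.
Matching ψ, ψ′ at both faces gives T = [1 + V_b² sinh²(κL) / (4E(V_b − E))]⁻¹ = 1/27040 = 0.0000370.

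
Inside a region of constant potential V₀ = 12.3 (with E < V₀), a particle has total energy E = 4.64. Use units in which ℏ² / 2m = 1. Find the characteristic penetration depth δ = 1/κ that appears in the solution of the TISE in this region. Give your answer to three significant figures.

Since E < V₀ the TISE in this region is ψ'' = κ²ψ with κ = √(2m(V₀ − E))/ℏ.
κ = √(2 × 0.5 × 7.66) = 2.768. The penetration depth is δ = 1/κ = 0.361.

δ = 0.361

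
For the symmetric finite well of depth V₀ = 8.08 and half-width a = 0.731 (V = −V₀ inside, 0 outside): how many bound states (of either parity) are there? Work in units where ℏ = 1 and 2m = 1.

The dimensionless depth is z₀ = a√(2mV₀)/ℏ = 0.731 × √(8.080) = 2.078.
A new bound state (alternating even/odd) appears each time z₀ passes a multiple of π/2, so N = ⌊2z₀/π⌋ + 1 = ⌊1.323⌋ + 1 = 2.

N = 2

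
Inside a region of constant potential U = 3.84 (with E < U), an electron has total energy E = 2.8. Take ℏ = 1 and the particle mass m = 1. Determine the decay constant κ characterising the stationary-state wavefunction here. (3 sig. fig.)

Since E < U the TISE in this region is ψ'' = κ²ψ with κ = √(2m(U − E))/ℏ.
κ = √(2 × 1 × 1.04) = 1.442.

κ = 1.44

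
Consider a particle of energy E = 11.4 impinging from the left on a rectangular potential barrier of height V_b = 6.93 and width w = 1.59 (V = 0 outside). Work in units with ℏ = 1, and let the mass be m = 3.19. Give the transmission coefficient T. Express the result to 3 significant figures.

T = 0.868

E > V_b: inside the barrier k₂ = √(2m(E − V_b))/ℏ = 5.340, k₂w = 8.491.
T = [1 + V_b² sin²(k₂w) / (4E(E − V_b))]⁻¹ = 1/1.152 = 0.868.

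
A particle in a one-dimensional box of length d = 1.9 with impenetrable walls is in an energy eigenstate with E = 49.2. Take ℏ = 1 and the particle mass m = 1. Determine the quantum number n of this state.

n = 6

For an infinite well E_n = n²π²ℏ²/(2md²), so n = (d/πℏ)√(2mE).
n = (1.9/π) × √(2 × 1 × 49.2) = 5.999 → n = 6.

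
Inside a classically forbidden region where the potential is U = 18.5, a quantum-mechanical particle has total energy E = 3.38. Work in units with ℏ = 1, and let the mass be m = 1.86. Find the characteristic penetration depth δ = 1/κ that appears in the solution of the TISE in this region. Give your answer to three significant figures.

δ = 0.133

Since E < U the TISE in this region is ψ'' = κ²ψ with κ = √(2m(U − E))/ℏ.
κ = √(2 × 1.86 × 15.12) = 7.500. The penetration depth is δ = 1/κ = 0.133.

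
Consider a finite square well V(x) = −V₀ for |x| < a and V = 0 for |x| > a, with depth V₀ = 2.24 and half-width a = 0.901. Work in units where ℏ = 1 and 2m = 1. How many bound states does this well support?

Define the well-strength parameter z₀ = (a/ℏ)√(2mV₀) = 0.901 × √(2·0.5·2.24) = 1.348.
The even/odd transcendental equations gain one root per π/2 in z₀, giving N = 1 + ⌊2z₀/π⌋ = 1 + ⌊0.8585⌋ = 1.

N = 1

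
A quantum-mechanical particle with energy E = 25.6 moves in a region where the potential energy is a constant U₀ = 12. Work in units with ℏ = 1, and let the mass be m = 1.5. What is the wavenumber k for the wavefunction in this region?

With E > U₀ the solution is oscillatory, ψ ∝ e^{±ikx} with k = √(2m(E − U₀))/ℏ.
k = √(2 × 1.5 × 13.6) = 6.387.

k = 6.39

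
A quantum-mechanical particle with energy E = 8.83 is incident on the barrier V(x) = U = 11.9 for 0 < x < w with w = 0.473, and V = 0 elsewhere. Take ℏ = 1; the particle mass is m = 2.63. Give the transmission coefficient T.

T = 0.0668

Since E < U the interior solution is evanescent with decay constant κ = √(2m(U − E))/ℏ = 4.018.
κw = 1.901, sinh(κw) = 3.271.
Matching ψ, ψ′ at both faces gives T = [1 + U² sinh²(κw) / (4E(U − E))]⁻¹ = 1/14.97 = 0.0668.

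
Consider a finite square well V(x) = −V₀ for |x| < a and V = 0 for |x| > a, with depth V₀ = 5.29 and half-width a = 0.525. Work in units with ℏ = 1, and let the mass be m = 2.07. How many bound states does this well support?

Define the well-strength parameter z₀ = (a/ℏ)√(2mV₀) = 0.525 × √(2·2.07·5.29) = 2.457.
The even/odd transcendental equations gain one root per π/2 in z₀, giving N = 1 + ⌊2z₀/π⌋ = 1 + ⌊1.564⌋ = 2.

N = 2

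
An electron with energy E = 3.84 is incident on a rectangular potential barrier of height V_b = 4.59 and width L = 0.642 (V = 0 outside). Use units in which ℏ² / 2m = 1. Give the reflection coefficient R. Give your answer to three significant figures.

E < V_b: inside the barrier ψ ∝ e^{±κx} with κ = √(2m(V_b − E))/ℏ = 0.8660.
κL = 0.5560, sinh(κL) = 0.5851.
Matching ψ, ψ′ at both faces gives T = [1 + V_b² sinh²(κL) / (4E(V_b − E))]⁻¹ = 1/1.626 = 0.615.
R = 1 − T = 0.385.

R = 0.385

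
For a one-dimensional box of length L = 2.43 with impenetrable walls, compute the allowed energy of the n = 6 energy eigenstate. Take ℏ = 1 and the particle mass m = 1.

The infinite-well eigenfunctions ψ_n = √(2/L) sin(nπx/L) vanish at both walls, giving E_n = n²π²ℏ²/(2mL²).
E_6 = 6² × π² / (2 × 1 × 2.43²) = 30.09.

E = 30.1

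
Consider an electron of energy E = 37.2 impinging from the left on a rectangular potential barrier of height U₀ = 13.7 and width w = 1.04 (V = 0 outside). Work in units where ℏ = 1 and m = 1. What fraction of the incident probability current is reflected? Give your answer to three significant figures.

R = 0.0292

Above the barrier the interior wavenumber is k₂ = √(2m(E − U₀))/ℏ = 6.856, giving phase k₂w = 7.130.
Matching at both interfaces gives T⁻¹ = 1 + U₀² sin²(k₂w) / [4E(E − U₀)] = 1.030, hence T = 0.971.
R = 1 − T = 0.0292.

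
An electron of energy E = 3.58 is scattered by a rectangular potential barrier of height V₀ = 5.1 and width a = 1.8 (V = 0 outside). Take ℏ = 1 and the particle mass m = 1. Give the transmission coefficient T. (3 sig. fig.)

E < V₀: inside the barrier ψ ∝ e^{±κx} with κ = √(2m(V₀ − E))/ℏ = 1.744.
κa = 3.138, sinh(κa) = 11.51.
The exact tunnelling result is T⁻¹ = 1 + V₀² sinh²(κa) / [4E(V₀ − E)] = 159.4, so T = 0.00628.

T = 0.00628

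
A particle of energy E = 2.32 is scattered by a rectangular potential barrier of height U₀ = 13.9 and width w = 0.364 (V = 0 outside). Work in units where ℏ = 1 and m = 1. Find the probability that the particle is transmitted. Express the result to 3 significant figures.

T = 0.0664

Since E < U₀ the interior solution is evanescent with decay constant κ = √(2m(U₀ − E))/ℏ = 4.812.
κw = 1.752, sinh(κw) = 2.796.
The exact tunnelling result is T⁻¹ = 1 + U₀² sinh²(κw) / [4E(U₀ − E)] = 15.05, so T = 0.0664.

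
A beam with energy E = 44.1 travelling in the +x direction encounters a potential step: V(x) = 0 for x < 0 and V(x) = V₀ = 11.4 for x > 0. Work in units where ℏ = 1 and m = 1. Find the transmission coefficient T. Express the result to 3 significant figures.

T = 0.994

On each side the TISE gives plane waves with k = √(2m(E − V))/ℏ: k₁ = √(2·1·44.1) = 9.391, k₂ = √(2·1·32.7) = 8.087.
Matching ψ and ψ′ at x = 0 gives r = (k₁ − k₂)/(k₁ + k₂), so R = r² = 0.005570 and T = 1 − R = 0.9944.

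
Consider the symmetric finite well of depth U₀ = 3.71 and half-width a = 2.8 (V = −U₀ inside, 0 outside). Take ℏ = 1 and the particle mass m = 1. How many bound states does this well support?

Define the well-strength parameter z₀ = (a/ℏ)√(2mU₀) = 2.8 × √(2·1·3.71) = 7.627.
A new bound state (alternating even/odd) appears each time z₀ passes a multiple of π/2, so N = ⌊2z₀/π⌋ + 1 = ⌊4.856⌋ + 1 = 5.

N = 5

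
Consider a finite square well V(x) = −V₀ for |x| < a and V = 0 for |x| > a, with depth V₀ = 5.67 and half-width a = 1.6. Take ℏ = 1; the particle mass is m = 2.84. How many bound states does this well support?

N = 6

Define the well-strength parameter z₀ = (a/ℏ)√(2mV₀) = 1.6 × √(2·2.84·5.67) = 9.080.
The even/odd transcendental equations gain one root per π/2 in z₀, giving N = 1 + ⌊2z₀/π⌋ = 1 + ⌊5.781⌋ = 6.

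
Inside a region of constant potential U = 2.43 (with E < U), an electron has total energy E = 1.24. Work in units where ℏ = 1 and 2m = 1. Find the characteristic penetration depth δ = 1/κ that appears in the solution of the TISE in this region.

Since E < U the TISE in this region is ψ'' = κ²ψ with κ = √(2m(U − E))/ℏ.
κ = √(2 × 0.5 × 1.19) = 1.091. The penetration depth is δ = 1/κ = 0.917.

δ = 0.917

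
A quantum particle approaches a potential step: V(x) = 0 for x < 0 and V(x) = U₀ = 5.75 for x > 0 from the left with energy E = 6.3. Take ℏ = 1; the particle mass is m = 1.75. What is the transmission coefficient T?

The wavenumbers are k₁ = √(2mE)/ℏ = 4.696 on the left and k₂ = √(2m(E − U₀))/ℏ = 1.387 on the right.
Matching ψ and ψ′ at x = 0 gives r = (k₁ − k₂)/(k₁ + k₂), so R = r² = 0.2958 and T = 1 − R = 0.7042.

T = 0.704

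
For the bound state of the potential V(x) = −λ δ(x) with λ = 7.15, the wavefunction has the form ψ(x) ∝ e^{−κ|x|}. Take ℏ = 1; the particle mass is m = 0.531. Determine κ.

Integrating the TISE across x = 0 gives the cusp condition ψ'(0⁺) − ψ'(0⁻) = −(2mλ/ℏ²)ψ(0).
With ψ ∝ e^{−κ|x|} this yields −2κ = −2mλ/ℏ², so κ = mλ/ℏ² = 3.797.

κ = 3.80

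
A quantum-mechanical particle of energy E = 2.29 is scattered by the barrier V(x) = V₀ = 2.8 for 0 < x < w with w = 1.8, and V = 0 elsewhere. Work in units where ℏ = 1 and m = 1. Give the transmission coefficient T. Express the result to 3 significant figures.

T = 0.0622

E < V₀: inside the barrier ψ ∝ e^{±κx} with κ = √(2m(V₀ − E))/ℏ = 1.010.
κw = 1.818, sinh(κw) = 2.998.
The exact tunnelling result is T⁻¹ = 1 + V₀² sinh²(κw) / [4E(V₀ − E)] = 16.09, so T = 0.0622.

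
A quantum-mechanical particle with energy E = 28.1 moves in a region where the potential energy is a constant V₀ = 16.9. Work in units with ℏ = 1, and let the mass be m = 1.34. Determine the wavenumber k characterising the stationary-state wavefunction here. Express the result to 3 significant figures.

k = 5.48

With E > V₀ the solution is oscillatory, ψ ∝ e^{±ikx} with k = √(2m(E − V₀))/ℏ.
k = √(2 × 1.34 × 11.2) = 5.479.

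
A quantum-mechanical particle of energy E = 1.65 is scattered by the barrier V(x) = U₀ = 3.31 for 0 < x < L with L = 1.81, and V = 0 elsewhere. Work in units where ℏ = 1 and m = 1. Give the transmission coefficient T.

E < U₀: inside the barrier ψ ∝ e^{±κx} with κ = √(2m(U₀ − E))/ℏ = 1.822.
κL = 3.298, sinh(κL) = 13.51.
Matching ψ, ψ′ at both faces gives T = [1 + U₀² sinh²(κL) / (4E(U₀ − E))]⁻¹ = 1/183.5 = 0.00545.

T = 0.00545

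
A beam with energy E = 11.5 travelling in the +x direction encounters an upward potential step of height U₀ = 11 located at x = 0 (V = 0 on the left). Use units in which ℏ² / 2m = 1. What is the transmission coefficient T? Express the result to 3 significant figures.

The wavenumbers are k₁ = √(2mE)/ℏ = 3.391 on the left and k₂ = √(2m(E − U₀))/ℏ = 0.7071 on the right.
Matching ψ and ψ′ at x = 0 gives r = (k₁ − k₂)/(k₁ + k₂), so R = r² = 0.4289 and T = 1 − R = 0.5711.

T = 0.571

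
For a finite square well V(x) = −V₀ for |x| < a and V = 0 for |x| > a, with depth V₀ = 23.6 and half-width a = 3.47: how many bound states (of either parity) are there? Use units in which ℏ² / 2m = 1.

Define the well-strength parameter z₀ = (a/ℏ)√(2mV₀) = 3.47 × √(2·0.5·23.6) = 16.86.
A new bound state (alternating even/odd) appears each time z₀ passes a multiple of π/2, so N = ⌊2z₀/π⌋ + 1 = ⌊10.73⌋ + 1 = 11.

N = 11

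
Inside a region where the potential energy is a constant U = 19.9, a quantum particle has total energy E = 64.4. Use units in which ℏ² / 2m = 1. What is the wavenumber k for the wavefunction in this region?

With E > U the solution is oscillatory, ψ ∝ e^{±ikx} with k = √(2m(E − U))/ℏ.
k = √(2 × 0.5 × 44.5) = 6.671.

k = 6.67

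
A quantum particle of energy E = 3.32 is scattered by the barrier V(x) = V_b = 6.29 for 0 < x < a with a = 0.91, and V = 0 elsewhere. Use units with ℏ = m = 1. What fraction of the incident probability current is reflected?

Since E < V_b the interior solution is evanescent with decay constant κ = √(2m(V_b − E))/ℏ = 2.437.
κa = 2.218, sinh(κa) = 4.539.
Matching ψ, ψ′ at both faces gives T = [1 + V_b² sinh²(κa) / (4E(V_b − E))]⁻¹ = 1/21.67 = 0.0461.
R = 1 − T = 0.954.

R = 0.954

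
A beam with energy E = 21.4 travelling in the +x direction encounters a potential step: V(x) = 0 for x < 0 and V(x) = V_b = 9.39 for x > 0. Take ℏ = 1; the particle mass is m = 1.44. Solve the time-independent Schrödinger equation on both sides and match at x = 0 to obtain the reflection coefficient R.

R = 0.0206

The wavenumbers are k₁ = √(2mE)/ℏ = 7.851 on the left and k₂ = √(2m(E − V_b))/ℏ = 5.881 on the right.
Continuity of ψ and ψ′ at the step yields the reflection amplitude r = (k₁ − k₂)/(k₁ + k₂) = 0.1434; thus R = |r|² = 0.02057, T = 0.9794.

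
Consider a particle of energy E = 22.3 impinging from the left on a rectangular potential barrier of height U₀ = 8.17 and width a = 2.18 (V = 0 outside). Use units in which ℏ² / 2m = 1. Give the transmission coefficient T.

T = 0.955

E > U₀: inside the barrier k₂ = √(2m(E − U₀))/ℏ = 3.759, k₂a = 8.195.
T = [1 + U₀² sin²(k₂a) / (4E(E − U₀))]⁻¹ = 1/1.047 = 0.955.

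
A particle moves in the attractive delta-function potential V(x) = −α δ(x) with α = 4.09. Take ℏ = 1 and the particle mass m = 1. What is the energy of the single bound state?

E = -8.36

For x ≠ 0 the bound state is ψ ∝ e^{−κ|x|}; integrating the TISE across the delta gives the cusp condition 2κ = 2mα/ℏ², so κ = 4.090.
Then E = −ℏ²κ²/(2m) = −mα²/(2ℏ²) = -8.364.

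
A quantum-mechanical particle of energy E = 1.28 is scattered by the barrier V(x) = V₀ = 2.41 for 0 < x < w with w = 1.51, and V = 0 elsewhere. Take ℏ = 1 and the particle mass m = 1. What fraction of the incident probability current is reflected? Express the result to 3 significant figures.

R = 0.958

Since E < V₀ the interior solution is evanescent with decay constant κ = √(2m(V₀ − E))/ℏ = 1.503.
κw = 2.270, sinh(κw) = 4.788.
Matching ψ, ψ′ at both faces gives T = [1 + V₀² sinh²(κw) / (4E(V₀ − E))]⁻¹ = 1/24.02 = 0.0416.
R = 1 − T = 0.958.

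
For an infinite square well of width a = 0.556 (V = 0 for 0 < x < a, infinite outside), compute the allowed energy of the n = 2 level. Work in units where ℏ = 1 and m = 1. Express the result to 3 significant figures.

Requiring ψ(0) = ψ(a) = 0 quantises k = nπ/a, hence E_n = ℏ²k²/2m = n²π²ℏ²/(2ma²).
E_2 = 2² × π² / (2 × 1 × 0.556²) = 63.85.

E = 63.9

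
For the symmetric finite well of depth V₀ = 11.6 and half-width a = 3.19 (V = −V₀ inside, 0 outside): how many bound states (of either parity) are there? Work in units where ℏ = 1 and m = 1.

The dimensionless depth is z₀ = a√(2mV₀)/ℏ = 3.19 × √(23.20) = 15.37.
The even/odd transcendental equations gain one root per π/2 in z₀, giving N = 1 + ⌊2z₀/π⌋ = 1 + ⌊9.782⌋ = 10.

N = 10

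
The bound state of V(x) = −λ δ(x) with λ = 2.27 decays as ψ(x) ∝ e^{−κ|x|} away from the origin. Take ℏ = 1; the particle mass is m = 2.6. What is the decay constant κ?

Integrating the TISE across x = 0 gives the cusp condition ψ'(0⁺) − ψ'(0⁻) = −(2mλ/ℏ²)ψ(0).
With ψ ∝ e^{−κ|x|} this yields −2κ = −2mλ/ℏ², so κ = mλ/ℏ² = 5.902.

κ = 5.90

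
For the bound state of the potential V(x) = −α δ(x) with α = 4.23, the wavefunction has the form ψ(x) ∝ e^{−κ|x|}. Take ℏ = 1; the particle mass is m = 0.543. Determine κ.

Integrating the TISE across x = 0 gives the cusp condition ψ'(0⁺) − ψ'(0⁻) = −(2mα/ℏ²)ψ(0).
With ψ ∝ e^{−κ|x|} this yields −2κ = −2mα/ℏ², so κ = mα/ℏ² = 2.297.

κ = 2.30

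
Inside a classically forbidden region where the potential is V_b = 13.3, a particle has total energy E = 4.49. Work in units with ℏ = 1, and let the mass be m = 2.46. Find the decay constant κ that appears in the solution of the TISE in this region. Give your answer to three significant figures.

Since E < V_b the TISE in this region is ψ'' = κ²ψ with κ = √(2m(V_b − E))/ℏ.
κ = √(2 × 2.46 × 8.81) = 6.584.

κ = 6.58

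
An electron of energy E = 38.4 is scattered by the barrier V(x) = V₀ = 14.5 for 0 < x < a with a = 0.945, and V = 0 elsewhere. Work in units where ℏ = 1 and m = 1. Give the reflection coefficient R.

R = 0.00350

Above the barrier the interior wavenumber is k₂ = √(2m(E − V₀))/ℏ = 6.914, giving phase k₂a = 6.533.
Matching at both interfaces gives T⁻¹ = 1 + V₀² sin²(k₂a) / [4E(E − V₀)] = 1.004, hence T = 0.996.
R = 1 − T = 0.00350.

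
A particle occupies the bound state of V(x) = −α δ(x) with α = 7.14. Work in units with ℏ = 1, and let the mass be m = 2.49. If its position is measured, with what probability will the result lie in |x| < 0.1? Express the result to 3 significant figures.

P = 0.971

The normalised bound state is ψ = √κ e^{−κ|x|} with κ = mα/ℏ² = 17.78.
P(|x| < d) = ∫_{−d}^{d} κ e^{−2κ|x|} dx = 1 − e^{−2κd} = 1 − e^{−3.556} = 0.9714.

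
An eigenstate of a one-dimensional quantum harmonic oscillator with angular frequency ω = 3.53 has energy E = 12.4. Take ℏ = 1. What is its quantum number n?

n = 3

Invert E_n = (n + ½)ℏω: n = E/ℏω − ½ = 3.013, so n = 3.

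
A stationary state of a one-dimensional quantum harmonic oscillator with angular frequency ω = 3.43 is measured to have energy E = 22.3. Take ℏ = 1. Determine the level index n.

E_n = ℏω(n + ½) ⇒ n = E/(ℏω) − ½ = 22.3/3.43 − 0.5 = 6.001 → n = 6.

n = 6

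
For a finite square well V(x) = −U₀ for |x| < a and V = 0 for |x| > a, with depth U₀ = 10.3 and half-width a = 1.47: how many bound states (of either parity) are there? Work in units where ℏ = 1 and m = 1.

Define the well-strength parameter z₀ = (a/ℏ)√(2mU₀) = 1.47 × √(2·1·10.3) = 6.672.
The even/odd transcendental equations gain one root per π/2 in z₀, giving N = 1 + ⌊2z₀/π⌋ = 1 + ⌊4.247⌋ = 5.

N = 5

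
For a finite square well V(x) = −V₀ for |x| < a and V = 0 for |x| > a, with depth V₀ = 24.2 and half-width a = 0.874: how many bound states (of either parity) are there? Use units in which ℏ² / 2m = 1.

N = 3

Define the well-strength parameter z₀ = (a/ℏ)√(2mV₀) = 0.874 × √(2·0.5·24.2) = 4.300.
A new bound state (alternating even/odd) appears each time z₀ passes a multiple of π/2, so N = ⌊2z₀/π⌋ + 1 = ⌊2.737⌋ + 1 = 3.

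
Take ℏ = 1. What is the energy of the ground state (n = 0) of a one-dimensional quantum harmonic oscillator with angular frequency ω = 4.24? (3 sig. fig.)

E = 2.12

The oscillator eigenvalues are E_n = ℏω(n + ½), so E_0 = 4.24 × 0.5 = 2.120.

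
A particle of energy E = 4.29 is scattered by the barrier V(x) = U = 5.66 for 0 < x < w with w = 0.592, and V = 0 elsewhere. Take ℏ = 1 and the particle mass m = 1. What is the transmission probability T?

T = 0.359

Since E < U the interior solution is evanescent with decay constant κ = √(2m(U − E))/ℏ = 1.655.
κw = 0.9799, sinh(κw) = 1.144.
Matching ψ, ψ′ at both faces gives T = [1 + U² sinh²(κw) / (4E(U − E))]⁻¹ = 1/2.785 = 0.359.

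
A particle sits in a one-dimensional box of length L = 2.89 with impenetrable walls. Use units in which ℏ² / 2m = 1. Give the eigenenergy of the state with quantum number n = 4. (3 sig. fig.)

The infinite-well eigenfunctions ψ_n = √(2/L) sin(nπx/L) vanish at both walls, giving E_n = n²π²ℏ²/(2mL²).
E_4 = 4² × π² / (2 × 0.5 × 2.89²) = 18.91.

E = 18.9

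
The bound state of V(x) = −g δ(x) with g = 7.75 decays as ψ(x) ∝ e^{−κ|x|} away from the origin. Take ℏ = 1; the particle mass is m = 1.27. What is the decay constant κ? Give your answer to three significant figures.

κ = 9.84

Integrate −(ℏ²/2m)ψ'' − gδ(x)ψ = Eψ from −ε to +ε: the ψ'' term gives ψ'(0⁺) − ψ'(0⁻) and the δ term gives −(2mg/ℏ²)ψ(0).
With ψ ∝ e^{−κ|x|} this yields −2κ = −2mg/ℏ², so κ = mg/ℏ² = 9.843.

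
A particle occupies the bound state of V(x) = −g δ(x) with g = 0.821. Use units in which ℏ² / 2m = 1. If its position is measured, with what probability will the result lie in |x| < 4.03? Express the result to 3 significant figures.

P = 0.963

The normalised bound state is ψ = √κ e^{−κ|x|} with κ = mg/ℏ² = 0.4105.
P(|x| < d) = ∫_{−d}^{d} κ e^{−2κ|x|} dx = 1 − e^{−2κd} = 1 − e^{−3.309} = 0.9634.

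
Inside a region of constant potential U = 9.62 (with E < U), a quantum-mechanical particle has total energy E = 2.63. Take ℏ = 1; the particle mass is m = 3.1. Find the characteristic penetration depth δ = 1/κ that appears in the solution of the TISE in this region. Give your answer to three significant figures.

δ = 0.152

Since E < U the TISE in this region is ψ'' = κ²ψ with κ = √(2m(U − E))/ℏ.
κ = √(2 × 3.1 × 6.99) = 6.583. The penetration depth is δ = 1/κ = 0.152.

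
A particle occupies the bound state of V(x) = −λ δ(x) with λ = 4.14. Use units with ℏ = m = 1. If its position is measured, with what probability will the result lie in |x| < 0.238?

P = 0.861

The normalised bound state is ψ = √κ e^{−κ|x|} with κ = mλ/ℏ² = 4.140.
P(|x| < d) = ∫_{−d}^{d} κ e^{−2κ|x|} dx = 1 − e^{−2κd} = 1 − e^{−1.971} = 0.8606.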